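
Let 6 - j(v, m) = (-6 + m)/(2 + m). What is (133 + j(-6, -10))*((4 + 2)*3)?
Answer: 2466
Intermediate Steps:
j(v, m) = 6 - (-6 + m)/(2 + m)
(133 + j(-6, -10))*((4 + 2)*3) = (133 + (18 + 5*(-10))/(2 - 10))*((4 + 2)*3) = (133 + (18 - 50)/(-8))*(6*3) = (133 - ⅛*(-32))*18 = (133 + 4)*18 = 137*18 = 2466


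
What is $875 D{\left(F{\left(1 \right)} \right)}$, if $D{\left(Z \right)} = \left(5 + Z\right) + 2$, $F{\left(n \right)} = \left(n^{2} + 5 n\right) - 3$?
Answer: $8750$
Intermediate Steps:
$F{\left(n \right)} = -3 + n^{2} + 5 n$
$D{\left(Z \right)} = 7 + Z$
$875 D{\left(F{\left(1 \right)} \right)} = 875 \left(7 + \left(-3 + 1^{2} + 5 \cdot 1\right)\right) = 875 \left(7 + \left(-3 + 1 + 5\right)\right) = 875 \left(7 + 3\right) = 875 \cdot 10 = 8750$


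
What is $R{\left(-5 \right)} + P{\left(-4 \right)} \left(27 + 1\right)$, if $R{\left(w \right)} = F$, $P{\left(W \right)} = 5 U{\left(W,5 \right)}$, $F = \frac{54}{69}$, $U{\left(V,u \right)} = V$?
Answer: $- \frac{12862}{23} \approx -559.22$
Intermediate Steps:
$F = \frac{18}{23}$ ($F = 54 \cdot \frac{1}{69} = \frac{18}{23} \approx 0.78261$)
$P{\left(W \right)} = 5 W$
$R{\left(w \right)} = \frac{18}{23}$
$R{\left(-5 \right)} + P{\left(-4 \right)} \left(27 + 1\right) = \frac{18}{23} + 5 \left(-4\right) \left(27 + 1\right) = \frac{18}{23} - 560 = - \frac{12862}{23}$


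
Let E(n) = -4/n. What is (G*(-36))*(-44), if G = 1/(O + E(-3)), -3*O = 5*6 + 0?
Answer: -2376/13 ≈ -182.77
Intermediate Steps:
O = -10 (O = -(5*6 + 0)/3 = -(30 + 0)/3 = -1/3*30 = -10)
G = -3/26 (G = 1/(-10 - 4/(-3)) = 1/(-10 - 4*(-1/3)) = 1/(-10 + 4/3) = 1/(-26/3) = -3/26 ≈ -0.11538)
(G*(-36))*(-44) = -3/26*(-36)*(-44) = (54/13)*(-44) = -2376/13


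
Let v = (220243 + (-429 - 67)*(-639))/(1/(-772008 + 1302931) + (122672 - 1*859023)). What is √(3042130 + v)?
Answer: √12915404288028868104165370243/65157613662 ≈ 1744.2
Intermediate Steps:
v = -285204933601/390945681972 (v = (220243 - 496*(-639))/(1/530923 + (122672 - 859023)) = (220243 + 316944)/(1/530923 - 736351) = 537187/(-390945681972/530923) = 537187*(-530923/390945681972) = -285204933601/390945681972 ≈ -0.72953)
√(3042130 + v) = √(3042130 - 285204933601/390945681972) = √(1189307302292546759/390945681972) = √12915404288028868104165370243/65157613662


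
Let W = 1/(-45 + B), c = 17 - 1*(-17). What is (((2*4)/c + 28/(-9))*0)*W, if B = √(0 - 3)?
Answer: 0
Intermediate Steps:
c = 34 (c = 17 + 17 = 34)
B = I*√3 (B = √(-3) = I*√3 ≈ 1.732*I)
W = 1/(-45 + I*√3) ≈ -0.022189 - 0.00085407*I
(((2*4)/c + 28/(-9))*0)*W = (((2*4)/34 + 28/(-9))*0)*(-15/676 - I*√3/2028) = ((8*(1/34) + 28*(-⅑))*0)*(-15/676 - I*√3/2028) = ((4/17 - 28/9)*0)*(-15/676 - I*√3/2028) = (-440/153*0)*(-15/676 - I*√3/2028) = 0*(-15/676 - I*√3/2028) = 0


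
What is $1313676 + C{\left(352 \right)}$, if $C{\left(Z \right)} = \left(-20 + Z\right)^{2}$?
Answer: $1423900$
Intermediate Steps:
$1313676 + C{\left(352 \right)} = 1313676 + \left(-20 + 352\right)^{2} = 1313676 + 332^{2} = 1313676 + 110224 = 1423900$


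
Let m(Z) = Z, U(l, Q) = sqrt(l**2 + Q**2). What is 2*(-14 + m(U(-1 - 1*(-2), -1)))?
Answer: -28 + 2*sqrt(2) ≈ -25.172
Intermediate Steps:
U(l, Q) = sqrt(Q**2 + l**2)
2*(-14 + m(U(-1 - 1*(-2), -1))) = 2*(-14 + sqrt((-1)**2 + (-1 - 1*(-2))**2)) = 2*(-14 + sqrt(1 + (-1 + 2)**2)) = 2*(-14 + sqrt(1 + 1**2)) = 2*(-14 + sqrt(1 + 1)) = 2*(-14 + sqrt(2)) = -28 + 2*sqrt(2)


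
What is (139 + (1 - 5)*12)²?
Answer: 8281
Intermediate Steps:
(139 + (1 - 5)*12)² = (139 - 4*12)² = (139 - 48)² = 91² = 8281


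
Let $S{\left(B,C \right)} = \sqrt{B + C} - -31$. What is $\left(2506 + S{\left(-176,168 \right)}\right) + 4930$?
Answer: $7467 + 2 i \sqrt{2} \approx 7467.0 + 2.8284 i$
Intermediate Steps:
$S{\left(B,C \right)} = 31 + \sqrt{B + C}$ ($S{\left(B,C \right)} = \sqrt{B + C} + 31 = 31 + \sqrt{B + C}$)
$\left(2506 + S{\left(-176,168 \right)}\right) + 4930 = \left(2506 + \left(31 + \sqrt{-176 + 168}\right)\right) + 4930 = \left(2506 + \left(31 + \sqrt{-8}\right)\right) + 4930 = \left(2506 + \left(31 + 2 i \sqrt{2}\right)\right) + 4930 = \left(2537 + 2 i \sqrt{2}\right) + 4930 = 7467 + 2 i \sqrt{2}$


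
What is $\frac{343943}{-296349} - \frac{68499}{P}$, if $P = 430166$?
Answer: $- \frac{168252194689}{127479263934} \approx -1.3198$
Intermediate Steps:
$\frac{343943}{-296349} - \frac{68499}{P} = \frac{343943}{-296349} - \frac{68499}{430166} = 343943 \left(- \frac{1}{296349}\right) - \frac{68499}{430166} = - \frac{343943}{296349} - \frac{68499}{430166} = - \frac{168252194689}{127479263934}$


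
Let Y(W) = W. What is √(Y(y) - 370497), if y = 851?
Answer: I*√369646 ≈ 607.99*I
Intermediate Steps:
√(Y(y) - 370497) = √(851 - 370497) = √(-369646) = I*√369646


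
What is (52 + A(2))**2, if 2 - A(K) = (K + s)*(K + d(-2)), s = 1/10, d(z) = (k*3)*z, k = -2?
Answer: 15129/25 ≈ 605.16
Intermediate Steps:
d(z) = -6*z (d(z) = (-2*3)*z = -6*z)
s = 1/10 ≈ 0.10000
A(K) = 2 - (12 + K)*(1/10 + K) (A(K) = 2 - (K + 1/10)*(K - 6*(-2)) = 2 - (1/10 + K)*(K + 12) = 2 - (1/10 + K)*(12 + K) = 2 - (12 + K)*(1/10 + K))
(52 + A(2))**2 = (52 + (4/5 - 1*2**2 - 121/10*2))**2 = (52 + (4/5 - 1*4 - 121/5))**2 = (52 + (4/5 - 4 - 121/5))**2 = (52 - 137/5)**2 = (123/5)**2 = 15129/25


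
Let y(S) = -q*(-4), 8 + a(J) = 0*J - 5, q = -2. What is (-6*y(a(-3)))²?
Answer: 2304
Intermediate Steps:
a(J) = -13 (a(J) = -8 + (0*J - 5) = -8 + (0 - 5) = -8 - 5 = -13)
y(S) = -8 (y(S) = -1*(-2)*(-4) = 2*(-4) = -8)
(-6*y(a(-3)))² = (-6*(-8))² = 48² = 2304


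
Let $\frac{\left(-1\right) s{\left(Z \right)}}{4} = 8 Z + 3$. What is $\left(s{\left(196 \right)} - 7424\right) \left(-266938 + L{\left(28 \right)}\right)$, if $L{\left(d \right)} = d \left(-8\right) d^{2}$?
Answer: $6066530232$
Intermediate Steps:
$L{\left(d \right)} = - 8 d^{3}$ ($L{\left(d \right)} = - 8 d d^{2} = - 8 d^{3}$)
$s{\left(Z \right)} = -12 - 32 Z$ ($s{\left(Z \right)} = - 4 \left(8 Z + 3\right) = - 4 \left(3 + 8 Z\right) = -12 - 32 Z$)
$\left(s{\left(196 \right)} - 7424\right) \left(-266938 + L{\left(28 \right)}\right) = \left(\left(-12 - 6272\right) - 7424\right) \left(-266938 - 8 \cdot 28^{3}\right) = \left(\left(-12 - 6272\right) - 7424\right) \left(-266938 - 175616\right) = \left(-6284 - 7424\right) \left(-266938 - 175616\right) = \left(-13708\right) \left(-442554\right) = 6066530232$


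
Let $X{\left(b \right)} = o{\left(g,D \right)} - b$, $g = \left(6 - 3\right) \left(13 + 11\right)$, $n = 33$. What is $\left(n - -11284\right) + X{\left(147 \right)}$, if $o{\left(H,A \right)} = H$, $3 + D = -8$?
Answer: $11242$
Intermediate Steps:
$g = 72$ ($g = 3 \cdot 24 = 72$)
$D = -11$ ($D = -3 - 8 = -11$)
$X{\left(b \right)} = 72 - b$
$\left(n - -11284\right) + X{\left(147 \right)} = \left(33 - -11284\right) + \left(72 - 147\right) = \left(33 + 11284\right) + \left(72 - 147\right) = 11317 - 75 = 11242$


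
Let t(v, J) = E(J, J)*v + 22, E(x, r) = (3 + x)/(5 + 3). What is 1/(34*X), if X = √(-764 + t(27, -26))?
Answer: -I*√13114/111469 ≈ -0.0010273*I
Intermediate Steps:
E(x, r) = 3/8 + x/8 (E(x, r) = (3 + x)/8 = (3 + x)*(⅛) = 3/8 + x/8)
t(v, J) = 22 + v*(3/8 + J/8) (t(v, J) = (3/8 + J/8)*v + 22 = v*(3/8 + J/8) + 22 = 22 + v*(3/8 + J/8))
X = I*√13114/4 (X = √(-764 + (22 + (⅛)*27*(3 - 26))) = √(-764 + (22 + (⅛)*27*(-23))) = √(-764 + (22 - 621/8)) = √(-764 - 445/8) = √(-6557/8) = I*√13114/4 ≈ 28.629*I)
1/(34*X) = 1/(34*(I*√13114/4)) = 1/(17*I*√13114/2) = -I*√13114/111469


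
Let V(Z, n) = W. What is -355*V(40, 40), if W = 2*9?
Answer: -6390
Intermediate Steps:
W = 18
V(Z, n) = 18
-355*V(40, 40) = -355*18 = -6390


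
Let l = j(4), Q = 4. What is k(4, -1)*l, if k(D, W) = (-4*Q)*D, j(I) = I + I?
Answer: -512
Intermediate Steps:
j(I) = 2*I
l = 8 (l = 2*4 = 8)
k(D, W) = -16*D (k(D, W) = (-4*4)*D = -16*D)
k(4, -1)*l = -16*4*8 = -64*8 = -512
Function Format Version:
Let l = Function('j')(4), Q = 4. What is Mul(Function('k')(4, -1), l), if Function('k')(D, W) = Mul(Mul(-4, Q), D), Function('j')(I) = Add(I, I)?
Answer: -512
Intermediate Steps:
Function('j')(I) = Mul(2, I)
l = 8 (l = Mul(2, 4) = 8)
Function('k')(D, W) = Mul(-16, D) (Function('k')(D, W) = Mul(Mul(-4, 4), D) = Mul(-16, D))
Mul(Function('k')(4, -1), l) = Mul(Mul(-16, 4), 8) = Mul(-64, 8) = -512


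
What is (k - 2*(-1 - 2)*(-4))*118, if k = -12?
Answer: -4248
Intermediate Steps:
(k - 2*(-1 - 2)*(-4))*118 = (-12 - 2*(-1 - 2)*(-4))*118 = (-12 - 2*(-3)*(-4))*118 = (-12 + 6*(-4))*118 = (-12 - 24)*118 = -36*118 = -4248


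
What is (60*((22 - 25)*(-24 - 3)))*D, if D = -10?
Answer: -48600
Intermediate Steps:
(60*((22 - 25)*(-24 - 3)))*D = (60*((22 - 25)*(-24 - 3)))*(-10) = (60*(-3*(-27)))*(-10) = (60*81)*(-10) = 4860*(-10) = -48600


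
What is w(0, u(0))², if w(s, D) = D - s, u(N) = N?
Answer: 0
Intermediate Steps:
w(0, u(0))² = (0 - 1*0)² = (0 + 0)² = 0² = 0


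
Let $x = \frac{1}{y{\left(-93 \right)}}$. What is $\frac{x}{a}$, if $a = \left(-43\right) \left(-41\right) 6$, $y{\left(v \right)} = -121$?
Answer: $- \frac{1}{1279938} \approx -7.8129 \cdot 10^{-7}$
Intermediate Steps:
$a = 10578$ ($a = 1763 \cdot 6 = 10578$)
$x = - \frac{1}{121}$ ($x = \frac{1}{-121} = - \frac{1}{121} \approx -0.0082645$)
$\frac{x}{a} = - \frac{1}{121 \cdot 10578} = \left(- \frac{1}{121}\right) \frac{1}{10578} = - \frac{1}{1279938}$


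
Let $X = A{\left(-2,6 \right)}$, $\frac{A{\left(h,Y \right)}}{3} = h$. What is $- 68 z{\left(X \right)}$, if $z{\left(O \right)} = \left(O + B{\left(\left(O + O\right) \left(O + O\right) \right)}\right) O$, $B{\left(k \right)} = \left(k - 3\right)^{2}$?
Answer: $8109000$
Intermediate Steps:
$A{\left(h,Y \right)} = 3 h$
$X = -6$ ($X = 3 \left(-2\right) = -6$)
$B{\left(k \right)} = \left(-3 + k\right)^{2}$
$z{\left(O \right)} = O \left(O + \left(-3 + 4 O^{2}\right)^{2}\right)$ ($z{\left(O \right)} = \left(O + \left(-3 + \left(O + O\right) \left(O + O\right)\right)^{2}\right) O = \left(O + \left(-3 + 2 O 2 O\right)^{2}\right) O = \left(O + \left(-3 + 4 O^{2}\right)^{2}\right) O = O \left(O + \left(-3 + 4 O^{2}\right)^{2}\right)$)
$- 68 z{\left(X \right)} = - 68 \left(- 6 \left(-6 + \left(-3 + 4 \left(-6\right)^{2}\right)^{2}\right)\right) = - 68 \left(- 6 \left(-6 + \left(-3 + 4 \cdot 36\right)^{2}\right)\right) = - 68 \left(- 6 \left(-6 + \left(-3 + 144\right)^{2}\right)\right) = - 68 \left(- 6 \left(-6 + 141^{2}\right)\right) = - 68 \left(- 6 \left(-6 + 19881\right)\right) = - 68 \left(\left(-6\right) 19875\right) = \left(-68\right) \left(-119250\right) = 8109000$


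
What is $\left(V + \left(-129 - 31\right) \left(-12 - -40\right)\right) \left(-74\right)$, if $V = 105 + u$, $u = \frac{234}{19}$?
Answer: $\frac{6133934}{19} \approx 3.2284 \cdot 10^{5}$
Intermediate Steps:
$u = \frac{234}{19}$ ($u = 234 \cdot \frac{1}{19} = \frac{234}{19} \approx 12.316$)
$V = \frac{2229}{19}$ ($V = 105 + \frac{234}{19} = \frac{2229}{19} \approx 117.32$)
$\left(V + \left(-129 - 31\right) \left(-12 - -40\right)\right) \left(-74\right) = \left(\frac{2229}{19} + \left(-129 - 31\right) \left(-12 - -40\right)\right) \left(-74\right) = \left(\frac{2229}{19} - 160 \left(-12 + 40\right)\right) \left(-74\right) = \left(\frac{2229}{19} - 4480\right) \left(-74\right) = \left(- \frac{82891}{19}\right) \left(-74\right) = \frac{6133934}{19}$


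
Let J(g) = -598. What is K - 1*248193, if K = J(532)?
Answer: -248791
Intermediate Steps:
K = -598
K - 1*248193 = -598 - 1*248193 = -598 - 248193 = -248791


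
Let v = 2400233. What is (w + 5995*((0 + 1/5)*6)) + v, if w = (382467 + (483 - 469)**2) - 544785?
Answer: 2245305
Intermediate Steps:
w = -162122 (w = (382467 + 14**2) - 544785 = (382467 + 196) - 544785 = 382663 - 544785 = -162122)
(w + 5995*((0 + 1/5)*6)) + v = (-162122 + 5995*((0 + 1/5)*6)) + 2400233 = (-162122 + 5995*((1/5)*6)) + 2400233 = (-162122 + 5995*(6/5)) + 2400233 = (-162122 + 7194) + 2400233 = -154928 + 2400233 = 2245305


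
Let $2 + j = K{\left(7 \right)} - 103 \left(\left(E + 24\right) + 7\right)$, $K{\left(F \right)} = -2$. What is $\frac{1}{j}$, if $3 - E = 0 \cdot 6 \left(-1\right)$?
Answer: $- \frac{1}{3506} \approx -0.00028523$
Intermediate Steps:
$E = 3$ ($E = 3 - 0 \cdot 6 \left(-1\right) = 3 - 0 \left(-1\right) = 3 - 0 = 3 + 0 = 3$)
$j = -3506$ ($j = -2 - \left(2 + 103 \left(\left(3 + 24\right) + 7\right)\right) = -2 - \left(2 + 103 \left(27 + 7\right)\right) = -2 - 3504 = -3506$)
$\frac{1}{j} = \frac{1}{-3506} = - \frac{1}{3506}$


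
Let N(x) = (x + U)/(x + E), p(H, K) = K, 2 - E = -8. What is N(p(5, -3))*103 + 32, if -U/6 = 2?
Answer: -1321/7 ≈ -188.71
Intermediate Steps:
E = 10 (E = 2 - 1*(-8) = 2 + 8 = 10)
U = -12 (U = -6*2 = -12)
N(x) = (-12 + x)/(10 + x) (N(x) = (x - 12)/(x + 10) = (-12 + x)/(10 + x))
N(p(5, -3))*103 + 32 = ((-12 - 3)/(10 - 3))*103 + 32 = (-15/7)*103 + 32 = ((⅐)*(-15))*103 + 32 = -15/7*103 + 32 = -1545/7 + 32 = -1321/7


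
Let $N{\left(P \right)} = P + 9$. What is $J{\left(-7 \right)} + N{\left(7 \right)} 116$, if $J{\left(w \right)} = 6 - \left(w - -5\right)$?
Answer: $1864$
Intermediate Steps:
$N{\left(P \right)} = 9 + P$
$J{\left(w \right)} = 1 - w$ ($J{\left(w \right)} = 6 - \left(w + 5\right) = 6 - \left(5 + w\right) = 1 - w$)
$J{\left(-7 \right)} + N{\left(7 \right)} 116 = \left(1 - -7\right) + \left(9 + 7\right) 116 = \left(1 + 7\right) + 16 \cdot 116 = 8 + 1856 = 1864$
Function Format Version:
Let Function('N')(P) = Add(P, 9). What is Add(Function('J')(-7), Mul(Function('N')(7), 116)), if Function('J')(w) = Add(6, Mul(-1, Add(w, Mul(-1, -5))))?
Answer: 1864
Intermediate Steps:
Function('N')(P) = Add(9, P)
Function('J')(w) = Add(1, Mul(-1, w)) (Function('J')(w) = Add(6, Mul(-1, Add(w, 5))) = Add(6, Mul(-1, Add(5, w))) = Add(6, Add(-5, Mul(-1, w))) = Add(1, Mul(-1, w)))
Add(Function('J')(-7), Mul(Function('N')(7), 116)) = Add(Add(1, Mul(-1, -7)), Mul(Add(9, 7), 116)) = Add(Add(1, 7), Mul(16, 116)) = Add(8, 1856) = 1864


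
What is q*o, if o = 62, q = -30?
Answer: -1860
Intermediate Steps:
q*o = -30*62 = -1860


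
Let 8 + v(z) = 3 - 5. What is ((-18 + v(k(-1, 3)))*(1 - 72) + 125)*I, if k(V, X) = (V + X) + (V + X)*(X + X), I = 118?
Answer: 249334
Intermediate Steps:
k(V, X) = V + X + 2*X*(V + X) (k(V, X) = (V + X) + (V + X)*(2*X) = (V + X) + 2*X*(V + X) = V + X + 2*X*(V + X))
v(z) = -10 (v(z) = -8 + (3 - 5) = -8 - 2 = -10)
((-18 + v(k(-1, 3)))*(1 - 72) + 125)*I = ((-18 - 10)*(1 - 72) + 125)*118 = (-28*(-71) + 125)*118 = (1988 + 125)*118 = 2113*118 = 249334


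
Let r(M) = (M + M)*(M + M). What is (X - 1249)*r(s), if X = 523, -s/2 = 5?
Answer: -290400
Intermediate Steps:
s = -10 (s = -2*5 = -10)
r(M) = 4*M**2 (r(M) = (2*M)*(2*M) = 4*M**2)
(X - 1249)*r(s) = (523 - 1249)*(4*(-10)**2) = -2904*100 = -726*400 = -290400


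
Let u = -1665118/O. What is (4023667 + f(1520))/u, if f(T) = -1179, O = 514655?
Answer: -1035096780820/832559 ≈ -1.2433e+6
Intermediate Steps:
u = -1665118/514655 ≈ -3.2354
(4023667 + f(1520))/u = (4023667 - 1179)/(-1665118/514655) = 4022488*(-514655/1665118) = -1035096780820/832559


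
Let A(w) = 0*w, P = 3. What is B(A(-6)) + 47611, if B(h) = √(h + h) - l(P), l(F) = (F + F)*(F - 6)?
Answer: 47629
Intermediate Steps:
A(w) = 0
l(F) = 2*F*(-6 + F) (l(F) = (2*F)*(-6 + F) = 2*F*(-6 + F))
B(h) = 18 + √2*√h (B(h) = √(h + h) - 2*3*(-6 + 3) = √(2*h) - 2*3*(-3) = √2*√h - 1*(-18) = √2*√h + 18 = 18 + √2*√h)
B(A(-6)) + 47611 = (18 + √2*√0) + 47611 = (18 + √2*0) + 47611 = (18 + 0) + 47611 = 18 + 47611 = 47629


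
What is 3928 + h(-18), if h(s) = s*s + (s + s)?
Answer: 4216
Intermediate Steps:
h(s) = s**2 + 2*s
3928 + h(-18) = 3928 - 18*(2 - 18) = 3928 - 18*(-16) = 3928 + 288 = 4216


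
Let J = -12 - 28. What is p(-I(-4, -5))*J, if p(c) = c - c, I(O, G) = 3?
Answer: 0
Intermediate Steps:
p(c) = 0
J = -40
p(-I(-4, -5))*J = 0*(-40) = 0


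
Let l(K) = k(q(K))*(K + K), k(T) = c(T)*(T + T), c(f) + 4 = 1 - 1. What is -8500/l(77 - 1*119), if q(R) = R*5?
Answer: 425/7056 ≈ 0.060232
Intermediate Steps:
c(f) = -4 (c(f) = -4 + (1 - 1) = -4 + 0 = -4)
q(R) = 5*R
k(T) = -8*T (k(T) = -4*(T + T) = -8*T)
l(K) = -80*K² (l(K) = (-40*K)*(K + K) = (-40*K)*(2*K) = -80*K²)
-8500/l(77 - 1*119) = -8500*(-1/(80*(77 - 1*119)²)) = -8500*(-1/(80*(77 - 119)²)) = -8500/((-80*(-42)²)) = -8500/((-80*1764)) = -8500/(-141120) = -8500*(-1/141120) = 425/7056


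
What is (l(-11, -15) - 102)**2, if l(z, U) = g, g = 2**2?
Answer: 9604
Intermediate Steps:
g = 4
l(z, U) = 4
(l(-11, -15) - 102)**2 = (4 - 102)**2 = (-98)**2 = 9604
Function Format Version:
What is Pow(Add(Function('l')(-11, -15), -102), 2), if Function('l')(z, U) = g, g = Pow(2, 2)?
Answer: 9604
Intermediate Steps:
g = 4
Function('l')(z, U) = 4
Pow(Add(Function('l')(-11, -15), -102), 2) = Pow(Add(4, -102), 2) = Pow(-98, 2) = 9604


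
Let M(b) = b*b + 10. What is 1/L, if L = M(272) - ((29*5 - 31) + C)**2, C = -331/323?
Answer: 104329/6388126945 ≈ 1.6332e-5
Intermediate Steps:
M(b) = 10 + b**2 (M(b) = b**2 + 10 = 10 + b**2)
C = -331/323 (C = -331*1/323 = -331/323 ≈ -1.0248)
L = 6388126945/104329 (L = (10 + 272**2) - ((29*5 - 31) - 331/323)**2 = (10 + 73984) - ((145 - 31) - 331/323)**2 = 73994 - (114 - 331/323)**2 = 73994 - (36491/323)**2 = 73994 - 1*1331593081/104329 = 73994 - 1331593081/104329 = 6388126945/104329 ≈ 61231.)
1/L = 1/(6388126945/104329) = 104329/6388126945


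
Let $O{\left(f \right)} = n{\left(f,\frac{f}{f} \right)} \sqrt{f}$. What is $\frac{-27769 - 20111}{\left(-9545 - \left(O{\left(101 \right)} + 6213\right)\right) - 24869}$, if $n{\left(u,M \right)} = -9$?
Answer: $\frac{486305190}{412636237} + \frac{107730 \sqrt{101}}{412636237} \approx 1.1812$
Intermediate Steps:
$O{\left(f \right)} = - 9 \sqrt{f}$
$\frac{-27769 - 20111}{\left(-9545 - \left(O{\left(101 \right)} + 6213\right)\right) - 24869} = \frac{-27769 - 20111}{\left(-9545 - \left(- 9 \sqrt{101} + 6213\right)\right) - 24869} = - \frac{47880}{\left(-9545 - \left(6213 - 9 \sqrt{101}\right)\right) - 24869} = - \frac{47880}{\left(-15758 + 9 \sqrt{101}\right) - 24869} = - \frac{47880}{-40627 + 9 \sqrt{101}}$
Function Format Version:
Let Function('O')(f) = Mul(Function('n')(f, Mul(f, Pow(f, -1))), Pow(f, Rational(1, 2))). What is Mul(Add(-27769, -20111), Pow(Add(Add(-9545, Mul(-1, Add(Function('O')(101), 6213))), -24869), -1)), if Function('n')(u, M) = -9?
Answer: Add(Rational(486305190, 412636237), Mul(Rational(107730, 412636237), Pow(101, Rational(1, 2)))) ≈ 1.1812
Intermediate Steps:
Function('O')(f) = Mul(-9, Pow(f, Rational(1, 2)))
Mul(Add(-27769, -20111), Pow(Add(Add(-9545, Mul(-1, Add(Function('O')(101), 6213))), -24869), -1)) = Mul(Add(-27769, -20111), Pow(Add(Add(-9545, Mul(-1, Add(Mul(-9, Pow(101, Rational(1, 2))), 6213))), -24869), -1)) = Mul(-47880, Pow(Add(Add(-9545, Mul(-1, Add(6213, Mul(-9, Pow(101, Rational(1, 2)))))), -24869), -1)) = Mul(-47880, Pow(Add(Add(-9545, Add(-6213, Mul(9, Pow(101, Rational(1, 2))))), -24869), -1)) = Mul(-47880, Pow(Add(Add(-15758, Mul(9, Pow(101, Rational(1, 2)))), -24869), -1)) = Mul(-47880, Pow(Add(-40627, Mul(9, Pow(101, Rational(1, 2)))), -1))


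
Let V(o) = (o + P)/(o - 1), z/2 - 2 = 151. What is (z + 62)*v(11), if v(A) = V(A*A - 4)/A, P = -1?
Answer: 368/11 ≈ 33.455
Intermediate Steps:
z = 306 (z = 4 + 2*151 = 4 + 302 = 306)
V(o) = 1 (V(o) = (o - 1)/(o - 1) = (-1 + o)/(-1 + o) = 1)
v(A) = 1/A
(z + 62)*v(11) = (306 + 62)/11 = 368*(1/11) = 368/11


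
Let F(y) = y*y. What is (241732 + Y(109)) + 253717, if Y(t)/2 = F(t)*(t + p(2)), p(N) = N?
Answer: 3133031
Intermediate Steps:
F(y) = y²
Y(t) = 2*t²*(2 + t) (Y(t) = 2*(t²*(t + 2)) = 2*(t²*(2 + t)) = 2*t²*(2 + t))
(241732 + Y(109)) + 253717 = (241732 + 2*109²*(2 + 109)) + 253717 = (241732 + 2*11881*111) + 253717 = (241732 + 2637582) + 253717 = 2879314 + 253717 = 3133031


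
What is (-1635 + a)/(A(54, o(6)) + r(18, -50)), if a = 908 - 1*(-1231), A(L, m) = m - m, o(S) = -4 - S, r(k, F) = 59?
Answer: 504/59 ≈ 8.5424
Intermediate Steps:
A(L, m) = 0
a = 2139 (a = 908 + 1231 = 2139)
(-1635 + a)/(A(54, o(6)) + r(18, -50)) = (-1635 + 2139)/(0 + 59) = 504/59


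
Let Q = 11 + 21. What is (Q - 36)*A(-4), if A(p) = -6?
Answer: 24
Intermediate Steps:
Q = 32
(Q - 36)*A(-4) = (32 - 36)*(-6) = -4*(-6) = 24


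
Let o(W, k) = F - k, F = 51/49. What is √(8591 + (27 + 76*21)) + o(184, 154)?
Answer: -7495/49 + √10214 ≈ -51.895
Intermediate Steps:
F = 51/49 (F = 51*(1/49) = 51/49 ≈ 1.0408)
o(W, k) = 51/49 - k
√(8591 + (27 + 76*21)) + o(184, 154) = √(8591 + (27 + 76*21)) + (51/49 - 1*154) = √(8591 + (27 + 1596)) + (51/49 - 154) = √(8591 + 1623) - 7495/49 = √10214 - 7495/49 = -7495/49 + √10214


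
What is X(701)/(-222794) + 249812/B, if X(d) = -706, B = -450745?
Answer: -27669194379/50211640765 ≈ -0.55105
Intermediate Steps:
X(701)/(-222794) + 249812/B = -706/(-222794) + 249812/(-450745) = -706*(-1/222794) + 249812*(-1/450745) = 353/111397 - 249812/450745 = -27669194379/50211640765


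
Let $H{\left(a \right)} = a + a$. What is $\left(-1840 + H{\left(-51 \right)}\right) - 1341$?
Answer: $-3283$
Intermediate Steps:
$H{\left(a \right)} = 2 a$
$\left(-1840 + H{\left(-51 \right)}\right) - 1341 = \left(-1840 + 2 \left(-51\right)\right) - 1341 = \left(-1840 - 102\right) - 1341 = -1942 - 1341 = -3283$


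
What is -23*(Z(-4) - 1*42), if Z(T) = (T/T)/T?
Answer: 3887/4 ≈ 971.75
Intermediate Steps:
Z(T) = 1/T
-23*(Z(-4) - 1*42) = -23*(1/(-4) - 1*42) = -23*(-1/4 - 42) = -23*(-169/4) = 3887/4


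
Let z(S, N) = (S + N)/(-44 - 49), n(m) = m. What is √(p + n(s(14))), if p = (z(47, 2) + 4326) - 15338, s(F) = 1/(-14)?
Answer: I*√18668600706/1302 ≈ 104.94*I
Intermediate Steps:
s(F) = -1/14
z(S, N) = -N/93 - S/93 (z(S, N) = (N + S)/(-93) = (N + S)*(-1/93) = -N/93 - S/93)
p = -1024165/93 (p = ((-1/93*2 - 1/93*47) + 4326) - 15338 = ((-2/93 - 47/93) + 4326) - 15338 = (-49/93 + 4326) - 15338 = 402269/93 - 15338 = -1024165/93 ≈ -11013.)
√(p + n(s(14))) = √(-1024165/93 - 1/14) = √(-14338403/1302) = I*√18668600706/1302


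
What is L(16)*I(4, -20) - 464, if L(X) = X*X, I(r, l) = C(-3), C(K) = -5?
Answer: -1744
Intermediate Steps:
I(r, l) = -5
L(X) = X²
L(16)*I(4, -20) - 464 = 16²*(-5) - 464 = 256*(-5) - 464 = -1280 - 464 = -1744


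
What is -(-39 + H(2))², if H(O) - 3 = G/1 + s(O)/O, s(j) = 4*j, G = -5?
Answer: -1369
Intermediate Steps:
H(O) = 2 (H(O) = 3 + (-5/1 + (4*O)/O) = 3 + (-5*1 + 4) = 3 + (-5 + 4) = 3 - 1 = 2)
-(-39 + H(2))² = -(-39 + 2)² = -1*(-37)² = -1*1369 = -1369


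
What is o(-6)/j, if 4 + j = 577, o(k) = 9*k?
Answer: -18/191 ≈ -0.094241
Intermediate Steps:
j = 573 (j = -4 + 577 = 573)
o(-6)/j = (9*(-6))/573 = -54*1/573 = -18/191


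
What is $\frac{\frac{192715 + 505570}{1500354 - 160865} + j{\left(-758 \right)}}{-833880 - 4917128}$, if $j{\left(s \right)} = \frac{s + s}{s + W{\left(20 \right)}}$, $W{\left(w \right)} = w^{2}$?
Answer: $- \frac{1140325677}{1378910739929248} \approx -8.2698 \cdot 10^{-7}$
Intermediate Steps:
$j{\left(s \right)} = \frac{2 s}{400 + s}$ ($j{\left(s \right)} = \frac{s + s}{s + 20^{2}} = \frac{2 s}{s + 400} = \frac{2 s}{400 + s}$)
$\frac{\frac{192715 + 505570}{1500354 - 160865} + j{\left(-758 \right)}}{-833880 - 4917128} = \frac{\frac{192715 + 505570}{1500354 - 160865} + 2 \left(-758\right) \frac{1}{400 - 758}}{-833880 - 4917128} = \frac{\frac{698285}{1339489} + 2 \left(-758\right) \frac{1}{-358}}{-5751008} = \left(698285 \cdot \frac{1}{1339489} + 2 \left(-758\right) \left(- \frac{1}{358}\right)\right) \left(- \frac{1}{5751008}\right) = \left(\frac{698285}{1339489} + \frac{758}{179}\right) \left(- \frac{1}{5751008}\right) = \frac{1140325677}{239768531} \left(- \frac{1}{5751008}\right) = - \frac{1140325677}{1378910739929248}$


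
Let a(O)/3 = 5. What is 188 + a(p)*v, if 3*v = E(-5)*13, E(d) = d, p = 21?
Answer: -137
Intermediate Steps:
a(O) = 15 (a(O) = 3*5 = 15)
v = -65/3 (v = (-5*13)/3 = (1/3)*(-65) = -65/3 ≈ -21.667)
188 + a(p)*v = 188 + 15*(-65/3) = 188 - 325 = -137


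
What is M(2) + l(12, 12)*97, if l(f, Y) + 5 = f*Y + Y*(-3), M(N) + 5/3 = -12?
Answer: 29932/3 ≈ 9977.3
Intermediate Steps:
M(N) = -41/3 (M(N) = -5/3 - 12 = -41/3)
l(f, Y) = -5 - 3*Y + Y*f (l(f, Y) = -5 + (f*Y + Y*(-3)) = -5 + (Y*f - 3*Y) = -5 + (-3*Y + Y*f) = -5 - 3*Y + Y*f)
M(2) + l(12, 12)*97 = -41/3 + (-5 - 3*12 + 12*12)*97 = -41/3 + (-5 - 36 + 144)*97 = -41/3 + 103*97 = -41/3 + 9991 = 29932/3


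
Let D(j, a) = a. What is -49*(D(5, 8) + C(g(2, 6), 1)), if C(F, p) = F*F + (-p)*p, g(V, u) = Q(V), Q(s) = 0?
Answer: -343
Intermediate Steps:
g(V, u) = 0
C(F, p) = F**2 - p**2
-49*(D(5, 8) + C(g(2, 6), 1)) = -49*(8 + (0**2 - 1*1**2)) = -49*(8 + (0 - 1*1)) = -49*(8 + (0 - 1)) = -49*(8 - 1) = -49*7 = -343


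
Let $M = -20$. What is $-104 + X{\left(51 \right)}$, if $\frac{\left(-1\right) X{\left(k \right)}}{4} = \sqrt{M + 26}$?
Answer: $-104 - 4 \sqrt{6} \approx -113.8$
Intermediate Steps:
$X{\left(k \right)} = - 4 \sqrt{6}$ ($X{\left(k \right)} = - 4 \sqrt{-20 + 26} = - 4 \sqrt{6}$)
$-104 + X{\left(51 \right)} = -104 - 4 \sqrt{6}$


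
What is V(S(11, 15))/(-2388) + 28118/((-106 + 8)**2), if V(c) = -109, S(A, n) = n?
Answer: 17048155/5733588 ≈ 2.9734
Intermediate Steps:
V(S(11, 15))/(-2388) + 28118/((-106 + 8)**2) = -109/(-2388) + 28118/((-106 + 8)**2) = -109*(-1/2388) + 28118/((-98)**2) = 109/2388 + 28118/9604 = 109/2388 + 28118*(1/9604) = 109/2388 + 14059/4802 = 17048155/5733588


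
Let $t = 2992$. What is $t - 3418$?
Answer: $-426$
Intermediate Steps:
$t - 3418 = 2992 - 3418 = -426$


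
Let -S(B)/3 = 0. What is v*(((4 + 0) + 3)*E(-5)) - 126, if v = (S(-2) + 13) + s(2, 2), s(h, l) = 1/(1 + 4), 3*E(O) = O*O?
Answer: 644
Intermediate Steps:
S(B) = 0 (S(B) = -3*0 = 0)
E(O) = O²/3 (E(O) = (O*O)/3 = O²/3)
s(h, l) = ⅕ (s(h, l) = 1/5 = ⅕)
v = 66/5 (v = (0 + 13) + ⅕ = 13 + ⅕ = 66/5 ≈ 13.200)
v*(((4 + 0) + 3)*E(-5)) - 126 = 66*(((4 + 0) + 3)*((⅓)*(-5)²))/5 - 126 = 66*((4 + 3)*((⅓)*25))/5 - 126 = 66*(7*(25/3))/5 - 126 = (66/5)*(175/3) - 126 = 770 - 126 = 644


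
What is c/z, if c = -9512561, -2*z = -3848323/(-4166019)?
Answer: 79259019729318/3848323 ≈ 2.0596e+7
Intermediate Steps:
z = -3848323/8332038 (z = -(-3848323)/(2*(-4166019)) = -(-3848323)*(-1)/(2*4166019) = -1/2*3848323/4166019 = -3848323/8332038 ≈ -0.46187)
c/z = -9512561/(-3848323/8332038) = -9512561*(-8332038/3848323) = 79259019729318/3848323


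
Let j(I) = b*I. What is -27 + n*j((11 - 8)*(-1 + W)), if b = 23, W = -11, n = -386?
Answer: 319581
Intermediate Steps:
j(I) = 23*I
-27 + n*j((11 - 8)*(-1 + W)) = -27 - 8878*(11 - 8)*(-1 - 11) = -27 - 8878*3*(-12) = -27 - 8878*(-36) = -27 - 386*(-828) = -27 + 319608 = 319581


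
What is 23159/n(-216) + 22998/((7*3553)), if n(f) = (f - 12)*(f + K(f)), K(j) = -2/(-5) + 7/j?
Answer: 9704928/6953221 ≈ 1.3957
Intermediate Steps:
K(j) = ⅖ + 7/j (K(j) = -2*(-⅕) + 7/j = ⅖ + 7/j)
n(f) = (-12 + f)*(⅖ + f + 7/f) (n(f) = (f - 12)*(f + (⅖ + 7/f)) = (-12 + f)*(⅖ + f + 7/f))
23159/n(-216) + 22998/((7*3553)) = 23159/(11/5 + (-216)² - 84/(-216) - 58/5*(-216)) + 22998/((7*3553)) = 23159/(11/5 + 46656 - 84*(-1/216) + 12528/5) + 22998/24871 = 23159/(11/5 + 46656 + 7/18 + 12528/5) + 22998*(1/24871) = 23159/(4424777/90) + 22998/24871 = 23159*(90/4424777) + 22998/24871 = 2084310/4424777 + 22998/24871 = 9704928/6953221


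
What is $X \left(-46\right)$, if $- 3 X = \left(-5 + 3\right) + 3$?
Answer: $\frac{46}{3} \approx 15.333$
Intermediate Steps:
$X = - \frac{1}{3}$ ($X = - \frac{\left(-5 + 3\right) + 3}{3} = - \frac{-2 + 3}{3} = \left(- \frac{1}{3}\right) 1 = - \frac{1}{3} \approx -0.33333$)
$X \left(-46\right) = \left(- \frac{1}{3}\right) \left(-46\right) = \frac{46}{3}$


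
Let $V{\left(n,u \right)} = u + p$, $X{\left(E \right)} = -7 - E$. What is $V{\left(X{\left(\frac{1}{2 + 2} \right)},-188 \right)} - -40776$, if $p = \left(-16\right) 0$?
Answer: $40588$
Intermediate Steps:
$p = 0$
$V{\left(n,u \right)} = u$ ($V{\left(n,u \right)} = u + 0 = u$)
$V{\left(X{\left(\frac{1}{2 + 2} \right)},-188 \right)} - -40776 = -188 - -40776 = -188 + 40776 = 40588$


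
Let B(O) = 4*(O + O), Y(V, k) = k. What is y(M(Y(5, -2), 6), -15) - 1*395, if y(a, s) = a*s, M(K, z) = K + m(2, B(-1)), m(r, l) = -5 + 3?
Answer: -335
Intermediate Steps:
B(O) = 8*O (B(O) = 4*(2*O) = 8*O)
m(r, l) = -2
M(K, z) = -2 + K (M(K, z) = K - 2 = -2 + K)
y(M(Y(5, -2), 6), -15) - 1*395 = (-2 - 2)*(-15) - 1*395 = -4*(-15) - 395 = 60 - 395 = -335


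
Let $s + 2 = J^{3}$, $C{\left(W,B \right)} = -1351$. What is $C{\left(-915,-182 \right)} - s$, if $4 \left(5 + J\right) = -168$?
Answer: $102474$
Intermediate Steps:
$J = -47$ ($J = -5 + \frac{1}{4} \left(-168\right) = -5 - 42 = -47$)
$s = -103825$ ($s = -2 + \left(-47\right)^{3} = -2 - 103823 = -103825$)
$C{\left(-915,-182 \right)} - s = -1351 - -103825 = -1351 + 103825 = 102474$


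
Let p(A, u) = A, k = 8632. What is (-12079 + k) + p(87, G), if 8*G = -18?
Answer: -3360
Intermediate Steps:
G = -9/4 (G = (⅛)*(-18) = -9/4 ≈ -2.2500)
(-12079 + k) + p(87, G) = (-12079 + 8632) + 87 = -3447 + 87 = -3360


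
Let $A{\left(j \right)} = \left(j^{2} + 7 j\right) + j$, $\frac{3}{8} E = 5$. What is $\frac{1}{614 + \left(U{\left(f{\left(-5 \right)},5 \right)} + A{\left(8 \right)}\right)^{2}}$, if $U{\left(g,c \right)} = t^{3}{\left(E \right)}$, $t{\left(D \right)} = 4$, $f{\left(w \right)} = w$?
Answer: $\frac{1}{37478} \approx 2.6682 \cdot 10^{-5}$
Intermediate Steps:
$E = \frac{40}{3}$ ($E = \frac{8}{3} \cdot 5 = \frac{40}{3} \approx 13.333$)
$A{\left(j \right)} = j^{2} + 8 j$
$U{\left(g,c \right)} = 64$ ($U{\left(g,c \right)} = 4^{3} = 64$)
$\frac{1}{614 + \left(U{\left(f{\left(-5 \right)},5 \right)} + A{\left(8 \right)}\right)^{2}} = \frac{1}{614 + \left(64 + 8 \left(8 + 8\right)\right)^{2}} = \frac{1}{614 + \left(64 + 8 \cdot 16\right)^{2}} = \frac{1}{614 + \left(64 + 128\right)^{2}} = \frac{1}{614 + 192^{2}} = \frac{1}{614 + 36864} = \frac{1}{37478}$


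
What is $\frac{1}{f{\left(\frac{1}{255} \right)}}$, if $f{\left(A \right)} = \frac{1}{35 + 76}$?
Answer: $111$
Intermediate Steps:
$f{\left(A \right)} = \frac{1}{111}$
$\frac{1}{f{\left(\frac{1}{255} \right)}} = \frac{1}{\frac{1}{111}} = 111$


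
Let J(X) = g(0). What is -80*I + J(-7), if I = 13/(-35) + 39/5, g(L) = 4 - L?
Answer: -4132/7 ≈ -590.29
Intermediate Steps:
J(X) = 4 (J(X) = 4 - 1*0 = 4 + 0 = 4)
I = 52/7 (I = 13*(-1/35) + 39*(⅕) = -13/35 + 39/5 = 52/7 ≈ 7.4286)
-80*I + J(-7) = -80*52/7 + 4 = -4160/7 + 4 = -4132/7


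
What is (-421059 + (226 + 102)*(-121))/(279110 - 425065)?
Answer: 460747/145955 ≈ 3.1568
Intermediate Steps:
(-421059 + (226 + 102)*(-121))/(279110 - 425065) = (-421059 + 328*(-121))/(-145955) = (-421059 - 39688)*(-1/145955) = -460747*(-1/145955) = 460747/145955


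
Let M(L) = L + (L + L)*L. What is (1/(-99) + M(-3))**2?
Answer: 2202256/9801 ≈ 224.70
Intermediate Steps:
M(L) = L + 2*L**2 (M(L) = L + (2*L)*L = L + 2*L**2)
(1/(-99) + M(-3))**2 = (1/(-99) - 3*(1 + 2*(-3)))**2 = (-1/99 - 3*(1 - 6))**2 = (-1/99 - 3*(-5))**2 = (-1/99 + 15)**2 = (1484/99)**2 = 2202256/9801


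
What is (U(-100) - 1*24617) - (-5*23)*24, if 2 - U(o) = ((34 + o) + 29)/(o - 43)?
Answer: -3125302/143 ≈ -21855.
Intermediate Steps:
U(o) = 2 - (63 + o)/(-43 + o) (U(o) = 2 - ((34 + o) + 29)/(o - 43) = 2 - (63 + o)/(-43 + o))
(U(-100) - 1*24617) - (-5*23)*24 = ((-149 - 100)/(-43 - 100) - 1*24617) - (-5*23)*24 = (-249/(-143) - 24617) - (-115)*24 = (-1/143*(-249) - 24617) - 1*(-2760) = (249/143 - 24617) + 2760 = -3519982/143 + 2760 = -3125302/143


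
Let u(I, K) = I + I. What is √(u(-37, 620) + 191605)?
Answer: √191531 ≈ 437.64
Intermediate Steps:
u(I, K) = 2*I
√(u(-37, 620) + 191605) = √(2*(-37) + 191605) = √(-74 + 191605) = √191531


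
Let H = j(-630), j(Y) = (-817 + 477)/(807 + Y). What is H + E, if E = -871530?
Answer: -154261150/177 ≈ -8.7153e+5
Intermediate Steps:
j(Y) = -340/(807 + Y)
H = -340/177 (H = -340/(807 - 630) = -340/177 ≈ -1.9209)
H + E = -340/177 - 871530 = -154261150/177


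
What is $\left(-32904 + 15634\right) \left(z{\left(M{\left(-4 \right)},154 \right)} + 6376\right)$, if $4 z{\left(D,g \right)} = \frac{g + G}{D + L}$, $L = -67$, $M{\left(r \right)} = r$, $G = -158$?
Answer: $- \frac{7818077190}{71} \approx -1.1011 \cdot 10^{8}$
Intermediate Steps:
$z{\left(D,g \right)} = \frac{-158 + g}{4 \left(-67 + D\right)}$ ($z{\left(D,g \right)} = \frac{\left(g - 158\right) \frac{1}{D - 67}}{4} = \frac{\left(-158 + g\right) \frac{1}{-67 + D}}{4} = \frac{\frac{1}{-67 + D} \left(-158 + g\right)}{4} = \frac{-158 + g}{4 \left(-67 + D\right)}$)
$\left(-32904 + 15634\right) \left(z{\left(M{\left(-4 \right)},154 \right)} + 6376\right) = \left(-32904 + 15634\right) \left(\frac{-158 + 154}{4 \left(-67 - 4\right)} + 6376\right) = - 17270 \left(\frac{1}{4} \frac{1}{-71} \left(-4\right) + 6376\right) = - 17270 \left(\frac{1}{4} \left(- \frac{1}{71}\right) \left(-4\right) + 6376\right) = - 17270 \left(\frac{1}{71} + 6376\right) = \left(-17270\right) \frac{452697}{71} = - \frac{7818077190}{71}$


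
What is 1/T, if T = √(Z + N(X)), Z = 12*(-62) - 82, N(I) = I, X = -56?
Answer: -I*√2/42 ≈ -0.033672*I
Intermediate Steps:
Z = -826 (Z = -744 - 82 = -826)
T = 21*I*√2 (T = √(-826 - 56) = √(-882) = 21*I*√2 ≈ 29.698*I)
1/T = 1/(21*I*√2) = -I*√2/42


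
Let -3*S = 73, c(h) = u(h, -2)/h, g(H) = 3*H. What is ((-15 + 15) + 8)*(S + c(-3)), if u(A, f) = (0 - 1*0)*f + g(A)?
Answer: -512/3 ≈ -170.67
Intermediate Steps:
u(A, f) = 3*A (u(A, f) = (0 - 1*0)*f + 3*A = (0 + 0)*f + 3*A = 0*f + 3*A = 0 + 3*A = 3*A)
c(h) = 3 (c(h) = (3*h)/h = 3)
S = -73/3 (S = -1/3*73 = -73/3 ≈ -24.333)
((-15 + 15) + 8)*(S + c(-3)) = ((-15 + 15) + 8)*(-73/3 + 3) = (0 + 8)*(-64/3) = 8*(-64/3) = -512/3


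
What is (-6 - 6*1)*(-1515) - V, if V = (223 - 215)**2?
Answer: 18116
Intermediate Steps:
V = 64 (V = 8**2 = 64)
(-6 - 6*1)*(-1515) - V = (-6 - 6*1)*(-1515) - 1*64 = (-6 - 6)*(-1515) - 64 = -12*(-1515) - 64 = 18180 - 64 = 18116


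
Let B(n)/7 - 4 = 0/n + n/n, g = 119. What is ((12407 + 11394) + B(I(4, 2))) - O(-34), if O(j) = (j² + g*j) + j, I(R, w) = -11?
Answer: 26760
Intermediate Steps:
B(n) = 35 (B(n) = 28 + 7*(0/n + n/n) = 28 + 7*(0 + 1) = 28 + 7*1 = 28 + 7 = 35)
O(j) = j² + 120*j (O(j) = (j² + 119*j) + j = j² + 120*j)
((12407 + 11394) + B(I(4, 2))) - O(-34) = ((12407 + 11394) + 35) - (-34)*(120 - 34) = (23801 + 35) - (-34)*86 = 23836 - 1*(-2924) = 23836 + 2924 = 26760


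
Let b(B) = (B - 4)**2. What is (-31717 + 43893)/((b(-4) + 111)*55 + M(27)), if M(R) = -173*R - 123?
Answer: 12176/4831 ≈ 2.5204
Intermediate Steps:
M(R) = -123 - 173*R
b(B) = (-4 + B)**2
(-31717 + 43893)/((b(-4) + 111)*55 + M(27)) = (-31717 + 43893)/(((-4 - 4)**2 + 111)*55 + (-123 - 173*27)) = 12176/(((-8)**2 + 111)*55 + (-123 - 4671)) = 12176/((64 + 111)*55 - 4794) = 12176/(175*55 - 4794) = 12176/(9625 - 4794) = 12176/4831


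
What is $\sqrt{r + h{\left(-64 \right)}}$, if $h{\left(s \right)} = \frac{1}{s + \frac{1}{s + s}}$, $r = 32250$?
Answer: $\frac{\sqrt{2164788231546}}{8193} \approx 179.58$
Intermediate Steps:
$h{\left(s \right)} = \frac{1}{s + \frac{1}{2 s}}$
$\sqrt{r + h{\left(-64 \right)}} = \sqrt{32250 + 2 \left(-64\right) \frac{1}{1 + 2 \left(-64\right)^{2}}} = \sqrt{32250 + 2 \left(-64\right) \frac{1}{1 + 2 \cdot 4096}} = \sqrt{32250 + 2 \left(-64\right) \frac{1}{1 + 8192}} = \sqrt{32250 + 2 \left(-64\right) \frac{1}{8193}} = \sqrt{32250 - \frac{128}{8193}} = \sqrt{\frac{264224122}{8193}} = \frac{\sqrt{2164788231546}}{8193}$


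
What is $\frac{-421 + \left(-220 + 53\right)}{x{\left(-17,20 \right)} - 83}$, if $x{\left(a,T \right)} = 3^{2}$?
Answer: $\frac{294}{37} \approx 7.9459$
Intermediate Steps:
$x{\left(a,T \right)} = 9$
$\frac{-421 + \left(-220 + 53\right)}{x{\left(-17,20 \right)} - 83} = \frac{-421 + \left(-220 + 53\right)}{9 - 83} = \frac{-421 - 167}{-74} = \left(-588\right) \left(- \frac{1}{74}\right) = \frac{294}{37}$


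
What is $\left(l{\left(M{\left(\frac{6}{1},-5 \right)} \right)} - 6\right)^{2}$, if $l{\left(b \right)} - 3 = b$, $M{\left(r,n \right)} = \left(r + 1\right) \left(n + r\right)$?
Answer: $16$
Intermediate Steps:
$M{\left(r,n \right)} = \left(1 + r\right) \left(n + r\right)$
$l{\left(b \right)} = 3 + b$
$\left(l{\left(M{\left(\frac{6}{1},-5 \right)} \right)} - 6\right)^{2} = \left(\left(3 + \left(-5 + \frac{6}{1} + \left(\frac{6}{1}\right)^{2} - 5 \cdot \frac{6}{1}\right)\right) - 6\right)^{2} = \left(\left(3 + \left(-5 + 6 \cdot 1 + \left(6 \cdot 1\right)^{2} - 5 \cdot 6 \cdot 1\right)\right) + \left(-13 + 7\right)\right)^{2} = \left(\left(3 + \left(-5 + 6 + 6^{2} - 30\right)\right) - 6\right)^{2} = \left(\left(3 + \left(-5 + 6 + 36 - 30\right)\right) - 6\right)^{2} = \left(\left(3 + 7\right) - 6\right)^{2} = \left(10 - 6\right)^{2} = 4^{2} = 16$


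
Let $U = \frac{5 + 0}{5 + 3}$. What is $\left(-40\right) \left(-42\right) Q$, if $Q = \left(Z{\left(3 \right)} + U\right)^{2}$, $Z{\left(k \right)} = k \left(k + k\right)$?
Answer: $\frac{2331105}{4} \approx 5.8278 \cdot 10^{5}$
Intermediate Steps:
$Z{\left(k \right)} = 2 k^{2}$ ($Z{\left(k \right)} = k 2 k = 2 k^{2}$)
$U = \frac{5}{8} \approx 0.625$
$Q = \frac{22201}{64}$ ($Q = \left(2 \cdot 3^{2} + \frac{5}{8}\right)^{2} = \left(2 \cdot 9 + \frac{5}{8}\right)^{2} = \left(18 + \frac{5}{8}\right)^{2} = \left(\frac{149}{8}\right)^{2} = \frac{22201}{64} \approx 346.89$)
$\left(-40\right) \left(-42\right) Q = \left(-40\right) \left(-42\right) \frac{22201}{64} = 1680 \cdot \frac{22201}{64} = \frac{2331105}{4}$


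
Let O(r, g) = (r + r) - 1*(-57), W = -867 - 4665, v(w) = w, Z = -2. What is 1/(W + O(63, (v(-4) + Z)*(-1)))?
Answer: -1/5349 ≈ -0.00018695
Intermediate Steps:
W = -5532
O(r, g) = 57 + 2*r (O(r, g) = 2*r + 57 = 57 + 2*r)
1/(W + O(63, (v(-4) + Z)*(-1))) = 1/(-5532 + (57 + 2*63)) = 1/(-5532 + (57 + 126)) = 1/(-5532 + 183) = 1/(-5349) = -1/5349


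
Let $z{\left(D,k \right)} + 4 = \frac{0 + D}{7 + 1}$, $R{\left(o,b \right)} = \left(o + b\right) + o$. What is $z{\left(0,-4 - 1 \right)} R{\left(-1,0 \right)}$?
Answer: $8$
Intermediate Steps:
$R{\left(o,b \right)} = b + 2 o$ ($R{\left(o,b \right)} = \left(b + o\right) + o = b + 2 o$)
$z{\left(D,k \right)} = -4 + \frac{D}{8}$ ($z{\left(D,k \right)} = -4 + \frac{0 + D}{7 + 1} = -4 + \frac{D}{8}$)
$z{\left(0,-4 - 1 \right)} R{\left(-1,0 \right)} = \left(-4 + \frac{1}{8} \cdot 0\right) \left(0 + 2 \left(-1\right)\right) = \left(-4 + 0\right) \left(0 - 2\right) = \left(-4\right) \left(-2\right) = 8$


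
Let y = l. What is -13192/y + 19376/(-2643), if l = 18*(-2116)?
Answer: -29296943/4194441 ≈ -6.9847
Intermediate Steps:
l = -38088
y = -38088
-13192/y + 19376/(-2643) = -13192/(-38088) + 19376/(-2643) = -13192*(-1/38088) + 19376*(-1/2643) = 1649/4761 - 19376/2643 = -29296943/4194441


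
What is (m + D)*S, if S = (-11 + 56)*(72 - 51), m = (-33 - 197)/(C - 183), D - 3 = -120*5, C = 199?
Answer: -4621995/8 ≈ -5.7775e+5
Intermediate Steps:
D = -597 (D = 3 - 120*5 = 3 - 600 = -597)
m = -115/8 (m = (-33 - 197)/(199 - 183) = -230/16 = -230*1/16 = -115/8 ≈ -14.375)
S = 945 (S = 45*21 = 945)
(m + D)*S = (-115/8 - 597)*945 = -4891/8*945 = -4621995/8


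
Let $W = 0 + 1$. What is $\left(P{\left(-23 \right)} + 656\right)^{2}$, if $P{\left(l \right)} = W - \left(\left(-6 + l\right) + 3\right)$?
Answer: $466489$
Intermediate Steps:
$W = 1$
$P{\left(l \right)} = 4 - l$ ($P{\left(l \right)} = 1 - \left(\left(-6 + l\right) + 3\right) = 1 - \left(-3 + l\right) = 4 - l$)
$\left(P{\left(-23 \right)} + 656\right)^{2} = \left(\left(4 - -23\right) + 656\right)^{2} = \left(\left(4 + 23\right) + 656\right)^{2} = \left(27 + 656\right)^{2} = 683^{2} = 466489$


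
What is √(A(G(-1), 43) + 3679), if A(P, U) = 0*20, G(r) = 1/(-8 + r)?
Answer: √3679 ≈ 60.655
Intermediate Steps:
A(P, U) = 0
√(A(G(-1), 43) + 3679) = √(0 + 3679) = √3679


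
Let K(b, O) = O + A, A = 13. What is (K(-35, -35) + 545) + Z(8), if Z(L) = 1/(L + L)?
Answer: 8369/16 ≈ 523.06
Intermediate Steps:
Z(L) = 1/(2*L)
K(b, O) = 13 + O (K(b, O) = O + 13 = 13 + O)
(K(-35, -35) + 545) + Z(8) = ((13 - 35) + 545) + (½)/8 = (-22 + 545) + (½)*(⅛) = 523 + 1/16 = 8369/16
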